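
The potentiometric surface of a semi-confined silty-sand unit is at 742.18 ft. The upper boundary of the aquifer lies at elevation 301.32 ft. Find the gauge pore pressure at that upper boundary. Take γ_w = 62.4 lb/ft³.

Pressure head at the aquifer top: ψ = h − z = 742.18 − 301.32 = 440.86 ft.
P = γψ/144 = 62.4 × 440.86 / 144 = 191 psi.

P ≈ 191 psi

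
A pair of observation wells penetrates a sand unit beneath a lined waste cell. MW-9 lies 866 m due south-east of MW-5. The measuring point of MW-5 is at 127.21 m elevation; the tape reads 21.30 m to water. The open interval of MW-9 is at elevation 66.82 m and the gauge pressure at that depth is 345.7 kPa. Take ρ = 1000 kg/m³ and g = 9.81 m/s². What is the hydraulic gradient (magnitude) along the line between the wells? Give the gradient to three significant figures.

Total head at MW-5: h = 127.21 − 21.30 = 105.91 m.
Pressure head at MW-9: ψ = P/(ρg) = 345.7×1000 / (1000 × 9.81) = 35.24 m.
Total head at MW-9: h = z + ψ = 66.82 + 35.24 = 102.06 m.
Head difference: h(MW-5) − h(MW-9) = 105.91 − 102.06 = 3.85 m.
Hydraulic gradient: i = |Δh| / L = 3.85 / 866 = 0.00445.

i ≈ 0.00445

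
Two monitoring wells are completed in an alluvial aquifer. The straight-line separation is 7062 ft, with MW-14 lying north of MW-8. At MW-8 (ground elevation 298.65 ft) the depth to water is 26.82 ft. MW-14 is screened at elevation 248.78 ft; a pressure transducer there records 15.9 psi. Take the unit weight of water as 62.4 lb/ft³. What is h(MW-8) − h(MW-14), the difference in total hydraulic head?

Δh ≈ -13.64 ft

Total head at MW-8: h = 298.65 − 26.82 = 271.83 ft.
Pressure head at MW-14: ψ = 144·P/γ = 144 × 15.9 / 62.4 = 36.69 ft.
Total head at MW-14: h = z + ψ = 248.78 + 36.69 = 285.47 ft.
Head difference: h(MW-8) − h(MW-14) = 271.83 − 285.47 = -13.64 ft.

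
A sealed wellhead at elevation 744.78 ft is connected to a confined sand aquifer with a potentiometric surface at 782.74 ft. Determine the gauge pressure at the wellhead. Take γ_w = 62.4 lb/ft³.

P ≈ 16.4 psi

Head above the cap: Δh = 782.74 − 744.78 = 37.96 ft.
P = γΔh/144 = 62.4 × 37.96 / 144 = 16.4 psi.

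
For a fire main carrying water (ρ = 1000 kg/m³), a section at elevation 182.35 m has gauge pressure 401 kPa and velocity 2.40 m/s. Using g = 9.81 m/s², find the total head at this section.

Pressure head ψ = P/(ρg) = 401×1000 / (1000 × 9.81) = 40.88 m.
Velocity head = v²/(2g) = 2.40² / (2 × 9.81) = 0.294 m.
h = z + ψ + v²/(2g) = 182.35 + 40.88 + 0.294 = 223.52 m.

h ≈ 223.52 m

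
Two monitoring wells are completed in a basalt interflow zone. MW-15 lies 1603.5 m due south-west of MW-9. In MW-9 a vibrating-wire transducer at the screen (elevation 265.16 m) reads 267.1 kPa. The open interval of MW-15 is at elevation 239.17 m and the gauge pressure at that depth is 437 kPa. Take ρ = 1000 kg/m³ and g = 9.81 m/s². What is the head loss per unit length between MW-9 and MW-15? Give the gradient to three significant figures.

Pressure head at MW-9: ψ = P/(ρg) = 267.1×1000 / (1000 × 9.81) = 27.23 m.
Total head at MW-9: h = z + ψ = 265.16 + 27.23 = 292.39 m.
Pressure head at MW-15: ψ = P/(ρg) = 437×1000 / (1000 × 9.81) = 44.55 m.
Total head at MW-15: h = z + ψ = 239.17 + 44.55 = 283.72 m.
Head difference: h(MW-9) − h(MW-15) = 292.39 − 283.72 = 8.67 m.
Hydraulic gradient: i = |Δh| / L = 8.67 / 1603.5 = 0.00541.

i ≈ 0.00541 m/m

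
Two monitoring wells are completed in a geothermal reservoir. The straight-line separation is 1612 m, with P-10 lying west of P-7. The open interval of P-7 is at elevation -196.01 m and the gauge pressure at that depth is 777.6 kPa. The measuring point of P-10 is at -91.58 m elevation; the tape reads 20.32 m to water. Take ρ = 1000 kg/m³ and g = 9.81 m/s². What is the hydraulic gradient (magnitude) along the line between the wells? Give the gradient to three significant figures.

i ≈ 0.00300

Pressure head at P-7: ψ = P/(ρg) = 777.6×1000 / (1000 × 9.81) = 79.27 m.
Total head at P-7: h = z + ψ = -196.01 + 79.27 = -116.74 m.
Total head at P-10: h = -91.58 − 20.32 = -111.90 m.
Head difference: h(P-7) − h(P-10) = -116.74 − (-111.90) = -4.84 m.
Hydraulic gradient: i = |Δh| / L = 4.84 / 1612 = 0.00300.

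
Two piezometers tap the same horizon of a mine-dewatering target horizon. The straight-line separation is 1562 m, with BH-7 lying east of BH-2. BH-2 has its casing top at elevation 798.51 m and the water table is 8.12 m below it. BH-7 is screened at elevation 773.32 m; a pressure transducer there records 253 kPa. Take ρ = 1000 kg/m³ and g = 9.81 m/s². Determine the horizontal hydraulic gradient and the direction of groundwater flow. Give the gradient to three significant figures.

Total head at BH-2: h = 798.51 − 8.12 = 790.39 m.
Pressure head at BH-7: ψ = P/(ρg) = 253×1000 / (1000 × 9.81) = 25.79 m.
Total head at BH-7: h = z + ψ = 773.32 + 25.79 = 799.11 m.
Head difference: h(BH-2) − h(BH-7) = 790.39 − 799.11 = -8.72 m.
Hydraulic gradient: i = |Δh| / L = 8.72 / 1562 = 0.00558.
Flow is from higher to lower head: from BH-7 toward BH-2, i.e. toward the west.

i ≈ 0.00558; groundwater flows toward the west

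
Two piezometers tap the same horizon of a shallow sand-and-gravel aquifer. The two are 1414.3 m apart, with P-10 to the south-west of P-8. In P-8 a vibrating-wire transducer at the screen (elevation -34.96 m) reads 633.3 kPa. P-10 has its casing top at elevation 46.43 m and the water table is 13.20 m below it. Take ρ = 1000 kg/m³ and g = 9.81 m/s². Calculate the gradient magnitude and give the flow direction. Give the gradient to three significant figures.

Pressure head at P-8: ψ = P/(ρg) = 633.3×1000 / (1000 × 9.81) = 64.56 m.
Total head at P-8: h = z + ψ = -34.96 + 64.56 = 29.60 m.
Total head at P-10: h = 46.43 − 13.20 = 33.23 m.
Head difference: h(P-8) − h(P-10) = 29.60 − 33.23 = -3.63 m.
Hydraulic gradient: i = |Δh| / L = 3.63 / 1414.3 = 0.00257.
Flow is from higher to lower head: from P-10 toward P-8, i.e. toward the north-east.

i ≈ 0.00257; groundwater flows toward the north-east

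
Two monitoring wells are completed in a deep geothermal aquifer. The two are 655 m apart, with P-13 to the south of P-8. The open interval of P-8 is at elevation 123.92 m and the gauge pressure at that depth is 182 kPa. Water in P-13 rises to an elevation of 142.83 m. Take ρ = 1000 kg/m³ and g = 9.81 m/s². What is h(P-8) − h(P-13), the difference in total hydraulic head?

Pressure head at P-8: ψ = P/(ρg) = 182×1000 / (1000 × 9.81) = 18.55 m.
Total head at P-8: h = z + ψ = 123.92 + 18.55 = 142.47 m.
Total head at P-13: h = 142.83 m (water level in the piezometer is the total head).
Head difference: h(P-8) − h(P-13) = 142.47 − 142.83 = -0.36 m.

Δh ≈ -0.36 m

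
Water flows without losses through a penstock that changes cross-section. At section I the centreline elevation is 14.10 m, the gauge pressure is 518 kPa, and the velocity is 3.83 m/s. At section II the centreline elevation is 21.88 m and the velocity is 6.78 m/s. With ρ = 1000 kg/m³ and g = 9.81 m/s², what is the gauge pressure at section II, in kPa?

Pressure head at I: ψ₁ = P₁/(ρg) = 518×1000 / (1000 × 9.81) = 52.80 m.
Velocity heads: v₁²/2g = 3.83²/19.62 = 0.748 m; v₂²/2g = 6.78²/19.62 = 2.343 m.
Total head H = z₁ + ψ₁ + v₁²/2g = 14.10 + 52.80 + 0.748 = 67.65 m.
ψ₂ = H − z₂ − v₂²/2g = 67.65 − 21.88 − 2.343 = 43.43 m.
P₂ = ρgψ₂ = 1000 × 9.81 × 43.43 ≈ 426 kPa.

P₂ ≈ 426 kPa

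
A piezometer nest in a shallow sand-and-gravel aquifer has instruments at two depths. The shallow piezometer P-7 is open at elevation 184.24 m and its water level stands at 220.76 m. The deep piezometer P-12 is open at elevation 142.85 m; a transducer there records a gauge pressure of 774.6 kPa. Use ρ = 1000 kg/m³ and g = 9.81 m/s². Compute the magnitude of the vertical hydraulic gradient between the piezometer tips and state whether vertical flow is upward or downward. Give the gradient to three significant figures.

Total head at P-7: h = 220.76 m (water level in the standpipe).
Pressure head at P-12: ψ = P/(ρg) = 774.6×1000 / (1000 × 9.81) = 78.96 m.
Total head at P-12: h = z + ψ = 142.85 + 78.96 = 221.81 m.
Δh = h(P-7) − h(P-12) = 220.76 − 221.81 = -1.05 m.
Vertical separation Δz = 184.24 − 142.85 = 41.39 m.
|i_v| = |Δh| / Δz = 1.05 / 41.39 = 0.0254.
Head is higher in the deep piezometer, so vertical flow is upward (discharge condition).

|i_v| ≈ 0.0254; vertical flow is upward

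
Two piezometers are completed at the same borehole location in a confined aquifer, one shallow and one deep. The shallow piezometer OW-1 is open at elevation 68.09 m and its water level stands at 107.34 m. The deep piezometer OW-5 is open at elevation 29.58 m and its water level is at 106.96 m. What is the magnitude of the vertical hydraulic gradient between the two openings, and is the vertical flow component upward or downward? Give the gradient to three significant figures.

|i_v| ≈ 0.00987; vertical flow is downward

Total head at OW-1: h = 107.34 m (water level in the standpipe).
Total head at OW-5: h = 106.96 m.
Δh = h(OW-1) − h(OW-5) = 107.34 − 106.96 = 0.38 m.
Vertical separation Δz = 68.09 − 29.58 = 38.51 m.
|i_v| = |Δh| / Δz = 0.38 / 38.51 = 0.00987.
Head is higher in the shallow piezometer, so vertical flow is downward (recharge condition).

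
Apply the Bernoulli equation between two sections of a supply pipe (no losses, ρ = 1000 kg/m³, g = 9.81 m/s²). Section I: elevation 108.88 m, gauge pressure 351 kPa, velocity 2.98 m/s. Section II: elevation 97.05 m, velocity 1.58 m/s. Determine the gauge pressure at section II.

P₂ ≈ 470 kPa

Pressure head at I: ψ₁ = P₁/(ρg) = 351×1000 / (1000 × 9.81) = 35.78 m.
Velocity heads: v₁²/2g = 2.98²/19.62 = 0.453 m; v₂²/2g = 1.58²/19.62 = 0.127 m.
Total head H = z₁ + ψ₁ + v₁²/2g = 108.88 + 35.78 + 0.453 = 145.11 m.
ψ₂ = H − z₂ − v₂²/2g = 145.11 − 97.05 − 0.127 = 47.93 m.
P₂ = ρgψ₂ = 1000 × 9.81 × 47.93 ≈ 470 kPa.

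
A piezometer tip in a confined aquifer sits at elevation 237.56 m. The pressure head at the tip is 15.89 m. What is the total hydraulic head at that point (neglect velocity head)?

h = z + ψ = 237.56 + 15.89 = 253.45 m.

h ≈ 253.45 m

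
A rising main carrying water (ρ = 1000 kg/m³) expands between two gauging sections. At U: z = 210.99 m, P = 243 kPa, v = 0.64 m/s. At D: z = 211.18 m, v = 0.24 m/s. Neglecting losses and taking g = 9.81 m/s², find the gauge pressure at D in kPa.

Pressure head at U: ψ₁ = P₁/(ρg) = 243×1000 / (1000 × 9.81) = 24.77 m.
Velocity heads: v₁²/2g = 0.64²/19.62 = 0.021 m; v₂²/2g = 0.24²/19.62 = 0.003 m.
Total head H = z₁ + ψ₁ + v₁²/2g = 210.99 + 24.77 + 0.021 = 235.78 m.
ψ₂ = H − z₂ − v₂²/2g = 235.78 − 211.18 − 0.003 = 24.60 m.
P₂ = ρgψ₂ = 1000 × 9.81 × 24.60 ≈ 241 kPa.

P₂ ≈ 241 kPa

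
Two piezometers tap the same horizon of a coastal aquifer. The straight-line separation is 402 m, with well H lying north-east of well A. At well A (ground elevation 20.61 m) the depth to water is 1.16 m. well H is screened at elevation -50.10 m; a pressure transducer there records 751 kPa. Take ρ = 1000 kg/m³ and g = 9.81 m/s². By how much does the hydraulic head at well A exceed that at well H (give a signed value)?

Δh ≈ -7.00 m

Total head at well A: h = 20.61 − 1.16 = 19.45 m.
Pressure head at well H: ψ = P/(ρg) = 751×1000 / (1000 × 9.81) = 76.55 m.
Total head at well H: h = z + ψ = -50.10 + 76.55 = 26.45 m.
Head difference: h(well A) − h(well H) = 19.45 − 26.45 = -7.00 m.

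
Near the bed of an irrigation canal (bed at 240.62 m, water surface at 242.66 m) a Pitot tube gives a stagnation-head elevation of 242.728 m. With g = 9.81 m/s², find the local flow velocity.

Near the bed, under hydrostatic conditions, the piezometric head (z + ψ) equals the free-surface elevation, 242.66 m.
Velocity head = total − piezometric = 242.728 − 242.66 = 0.068 m.
v = √(2g·h_v) = √(2 × 9.81 × 0.068) = 1.16 m/s.

v ≈ 1.16 m/s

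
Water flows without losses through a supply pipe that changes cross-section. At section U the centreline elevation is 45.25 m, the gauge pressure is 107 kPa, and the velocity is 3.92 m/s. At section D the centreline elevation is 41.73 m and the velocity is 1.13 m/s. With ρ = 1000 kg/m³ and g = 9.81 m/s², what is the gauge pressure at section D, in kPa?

Pressure head at U: ψ₁ = P₁/(ρg) = 107×1000 / (1000 × 9.81) = 10.91 m.
Velocity heads: v₁²/2g = 3.92²/19.62 = 0.783 m; v₂²/2g = 1.13²/19.62 = 0.065 m.
Total head H = z₁ + ψ₁ + v₁²/2g = 45.25 + 10.91 + 0.783 = 56.94 m.
ψ₂ = H − z₂ − v₂²/2g = 56.94 − 41.73 − 0.065 = 15.15 m.
P₂ = ρgψ₂ = 1000 × 9.81 × 15.15 ≈ 149 kPa.

P₂ ≈ 149 kPa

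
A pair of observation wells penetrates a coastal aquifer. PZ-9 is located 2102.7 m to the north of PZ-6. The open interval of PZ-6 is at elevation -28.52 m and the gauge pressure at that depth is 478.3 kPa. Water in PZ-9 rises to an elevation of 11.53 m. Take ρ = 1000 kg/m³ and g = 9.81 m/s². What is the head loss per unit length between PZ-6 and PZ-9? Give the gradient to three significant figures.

i ≈ 0.00414 m/m

Pressure head at PZ-6: ψ = P/(ρg) = 478.3×1000 / (1000 × 9.81) = 48.76 m.
Total head at PZ-6: h = z + ψ = -28.52 + 48.76 = 20.24 m.
Total head at PZ-9: h = 11.53 m (water level in the piezometer is the total head).
Head difference: h(PZ-6) − h(PZ-9) = 20.24 − 11.53 = 8.71 m.
Hydraulic gradient: i = |Δh| / L = 8.71 / 2102.7 = 0.00414.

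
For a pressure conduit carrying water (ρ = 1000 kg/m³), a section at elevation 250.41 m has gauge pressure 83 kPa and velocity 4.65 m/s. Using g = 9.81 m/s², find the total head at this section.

Pressure head ψ = P/(ρg) = 83×1000 / (1000 × 9.81) = 8.46 m.
Velocity head = v²/(2g) = 4.65² / (2 × 9.81) = 1.102 m.
h = z + ψ + v²/(2g) = 250.41 + 8.46 + 1.102 = 259.97 m.

h ≈ 259.97 m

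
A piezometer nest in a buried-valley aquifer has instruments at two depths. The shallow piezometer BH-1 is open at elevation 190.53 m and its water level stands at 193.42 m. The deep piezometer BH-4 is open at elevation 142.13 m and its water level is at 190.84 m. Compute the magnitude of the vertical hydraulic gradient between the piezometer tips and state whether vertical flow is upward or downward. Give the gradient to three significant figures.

Total head at BH-1: h = 193.42 m (water level in the standpipe).
Total head at BH-4: h = 190.84 m.
Δh = h(BH-1) − h(BH-4) = 193.42 − 190.84 = 2.58 m.
Vertical separation Δz = 190.53 − 142.13 = 48.40 m.
|i_v| = |Δh| / Δz = 2.58 / 48.40 = 0.0533.
Head is higher in the shallow piezometer, so vertical flow is downward (recharge condition).

|i_v| ≈ 0.0533; vertical flow is downward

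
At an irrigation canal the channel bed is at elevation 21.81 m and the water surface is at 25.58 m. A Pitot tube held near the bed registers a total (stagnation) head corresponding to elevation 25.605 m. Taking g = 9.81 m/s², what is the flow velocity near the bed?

v ≈ 0.700 m/s

Near the bed, under hydrostatic conditions, the piezometric head (z + ψ) equals the free-surface elevation, 25.58 m.
Velocity head = total − piezometric = 25.605 − 25.58 = 0.025 m.
v = √(2g·h_v) = √(2 × 9.81 × 0.025) = 0.700 m/s.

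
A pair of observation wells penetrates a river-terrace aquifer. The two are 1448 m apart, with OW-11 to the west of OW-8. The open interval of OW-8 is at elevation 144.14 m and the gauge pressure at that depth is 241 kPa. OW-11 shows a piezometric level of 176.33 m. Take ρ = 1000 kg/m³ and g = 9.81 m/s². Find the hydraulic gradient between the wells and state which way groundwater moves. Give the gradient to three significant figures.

i ≈ 0.00526; groundwater flows toward the east

Pressure head at OW-8: ψ = P/(ρg) = 241×1000 / (1000 × 9.81) = 24.57 m.
Total head at OW-8: h = z + ψ = 144.14 + 24.57 = 168.71 m.
Total head at OW-11: h = 176.33 m (water level in the piezometer is the total head).
Head difference: h(OW-8) − h(OW-11) = 168.71 − 176.33 = -7.62 m.
Hydraulic gradient: i = |Δh| / L = 7.62 / 1448 = 0.00526.
Flow is from higher to lower head: from OW-11 toward OW-8, i.e. toward the east.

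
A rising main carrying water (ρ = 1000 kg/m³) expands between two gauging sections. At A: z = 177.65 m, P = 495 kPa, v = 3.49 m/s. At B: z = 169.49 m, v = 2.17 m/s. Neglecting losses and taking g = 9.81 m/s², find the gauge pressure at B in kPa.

P₂ ≈ 579 kPa

Pressure head at A: ψ₁ = P₁/(ρg) = 495×1000 / (1000 × 9.81) = 50.46 m.
Velocity heads: v₁²/2g = 3.49²/19.62 = 0.621 m; v₂²/2g = 2.17²/19.62 = 0.240 m.
Total head H = z₁ + ψ₁ + v₁²/2g = 177.65 + 50.46 + 0.621 = 228.73 m.
ψ₂ = H − z₂ − v₂²/2g = 228.73 − 169.49 − 0.240 = 59.00 m.
P₂ = ρgψ₂ = 1000 × 9.81 × 59.00 ≈ 579 kPa.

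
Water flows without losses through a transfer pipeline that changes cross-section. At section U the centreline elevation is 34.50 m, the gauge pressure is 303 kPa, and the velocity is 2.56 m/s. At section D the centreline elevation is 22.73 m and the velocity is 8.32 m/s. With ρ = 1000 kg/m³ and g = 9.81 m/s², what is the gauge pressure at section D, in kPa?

P₂ ≈ 387 kPa

Pressure head at U: ψ₁ = P₁/(ρg) = 303×1000 / (1000 × 9.81) = 30.89 m.
Velocity heads: v₁²/2g = 2.56²/19.62 = 0.334 m; v₂²/2g = 8.32²/19.62 = 3.528 m.
Total head H = z₁ + ψ₁ + v₁²/2g = 34.50 + 30.89 + 0.334 = 65.72 m.
ψ₂ = H − z₂ − v₂²/2g = 65.72 − 22.73 − 3.528 = 39.46 m.
P₂ = ρgψ₂ = 1000 × 9.81 × 39.46 ≈ 387 kPa.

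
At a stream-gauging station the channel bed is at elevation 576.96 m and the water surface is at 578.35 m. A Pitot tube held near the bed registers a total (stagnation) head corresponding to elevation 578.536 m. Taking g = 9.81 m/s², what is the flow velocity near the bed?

Near the bed, under hydrostatic conditions, the piezometric head (z + ψ) equals the free-surface elevation, 578.35 m.
Velocity head = total − piezometric = 578.536 − 578.35 = 0.186 m.
v = √(2g·h_v) = √(2 × 9.81 × 0.186) = 1.91 m/s.

v ≈ 1.91 m/s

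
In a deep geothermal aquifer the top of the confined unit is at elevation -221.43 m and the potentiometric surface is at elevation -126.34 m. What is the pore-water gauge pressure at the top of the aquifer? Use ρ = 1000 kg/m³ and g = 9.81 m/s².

Pressure head at the aquifer top: ψ = h − z = -126.34 − (-221.43) = 95.09 m.
P = ρgψ = 1000 × 9.81 × 95.09 = 932833 Pa ≈ 933 kPa.

P ≈ 933 kPa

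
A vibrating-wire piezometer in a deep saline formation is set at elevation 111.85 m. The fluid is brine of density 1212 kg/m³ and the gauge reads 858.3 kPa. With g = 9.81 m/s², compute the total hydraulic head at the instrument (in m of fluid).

ψ = P/(ρg) = 858.3×1000 / (1212 × 9.81) = 72.19 m.
h = z + ψ = 111.85 + 72.19 = 184.04 m.

h ≈ 184.04 m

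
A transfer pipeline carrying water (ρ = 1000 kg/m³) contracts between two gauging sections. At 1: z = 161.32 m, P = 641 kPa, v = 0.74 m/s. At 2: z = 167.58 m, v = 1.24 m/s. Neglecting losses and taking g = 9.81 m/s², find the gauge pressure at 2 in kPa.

P₂ ≈ 579 kPa

Pressure head at 1: ψ₁ = P₁/(ρg) = 641×1000 / (1000 × 9.81) = 65.34 m.
Velocity heads: v₁²/2g = 0.74²/19.62 = 0.028 m; v₂²/2g = 1.24²/19.62 = 0.078 m.
Total head H = z₁ + ψ₁ + v₁²/2g = 161.32 + 65.34 + 0.028 = 226.69 m.
ψ₂ = H − z₂ − v₂²/2g = 226.69 − 167.58 − 0.078 = 59.03 m.
P₂ = ρgψ₂ = 1000 × 9.81 × 59.03 ≈ 579 kPa.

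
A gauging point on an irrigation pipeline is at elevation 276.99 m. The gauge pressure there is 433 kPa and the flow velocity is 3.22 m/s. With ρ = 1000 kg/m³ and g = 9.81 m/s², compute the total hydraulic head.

Pressure head ψ = P/(ρg) = 433×1000 / (1000 × 9.81) = 44.14 m.
Velocity head = v²/(2g) = 3.22² / (2 × 9.81) = 0.528 m.
h = z + ψ + v²/(2g) = 276.99 + 44.14 + 0.528 = 321.66 m.

h ≈ 321.66 m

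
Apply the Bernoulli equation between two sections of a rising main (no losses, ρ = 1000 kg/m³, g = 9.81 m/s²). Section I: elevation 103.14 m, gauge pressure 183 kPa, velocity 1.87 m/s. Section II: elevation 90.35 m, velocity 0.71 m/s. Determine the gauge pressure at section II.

Pressure head at I: ψ₁ = P₁/(ρg) = 183×1000 / (1000 × 9.81) = 18.65 m.
Velocity heads: v₁²/2g = 1.87²/19.62 = 0.178 m; v₂²/2g = 0.71²/19.62 = 0.026 m.
Total head H = z₁ + ψ₁ + v₁²/2g = 103.14 + 18.65 + 0.178 = 121.97 m.
ψ₂ = H − z₂ − v₂²/2g = 121.97 − 90.35 − 0.026 = 31.59 m.
P₂ = ρgψ₂ = 1000 × 9.81 × 31.59 ≈ 310 kPa.

P₂ ≈ 310 kPa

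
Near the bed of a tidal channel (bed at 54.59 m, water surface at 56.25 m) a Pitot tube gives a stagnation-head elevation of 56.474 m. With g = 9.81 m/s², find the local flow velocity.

Near the bed, under hydrostatic conditions, the piezometric head (z + ψ) equals the free-surface elevation, 56.25 m.
Velocity head = total − piezometric = 56.474 − 56.25 = 0.224 m.
v = √(2g·h_v) = √(2 × 9.81 × 0.224) = 2.10 m/s.

v ≈ 2.10 m/s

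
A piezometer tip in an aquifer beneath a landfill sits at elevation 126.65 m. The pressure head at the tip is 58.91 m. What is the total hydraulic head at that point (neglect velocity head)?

h = z + ψ = 126.65 + 58.91 = 185.56 m.

h ≈ 185.56 m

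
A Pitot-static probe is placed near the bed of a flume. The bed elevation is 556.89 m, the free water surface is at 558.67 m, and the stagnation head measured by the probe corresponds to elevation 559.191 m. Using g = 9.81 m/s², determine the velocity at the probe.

v ≈ 3.20 m/s

Near the bed, under hydrostatic conditions, the piezometric head (z + ψ) equals the free-surface elevation, 558.67 m.
Velocity head = total − piezometric = 559.191 − 558.67 = 0.521 m.
v = √(2g·h_v) = √(2 × 9.81 × 0.521) = 3.20 m/s.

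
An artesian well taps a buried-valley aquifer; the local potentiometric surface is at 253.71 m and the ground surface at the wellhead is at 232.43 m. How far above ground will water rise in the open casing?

≈ 21.28 m above ground

Water rises to the potentiometric surface, so the rise above ground = 253.71 − 232.43 = 21.28 m.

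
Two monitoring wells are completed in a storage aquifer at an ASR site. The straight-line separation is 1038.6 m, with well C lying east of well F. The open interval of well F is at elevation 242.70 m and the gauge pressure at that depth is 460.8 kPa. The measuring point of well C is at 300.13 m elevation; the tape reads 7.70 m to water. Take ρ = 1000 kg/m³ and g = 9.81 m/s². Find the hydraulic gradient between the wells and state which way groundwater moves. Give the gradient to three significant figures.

Pressure head at well F: ψ = P/(ρg) = 460.8×1000 / (1000 × 9.81) = 46.97 m.
Total head at well F: h = z + ψ = 242.70 + 46.97 = 289.67 m.
Total head at well C: h = 300.13 − 7.70 = 292.43 m.
Head difference: h(well F) − h(well C) = 289.67 − 292.43 = -2.76 m.
Hydraulic gradient: i = |Δh| / L = 2.76 / 1038.6 = 0.00266.
Flow is from higher to lower head: from well C toward well F, i.e. toward the west.

i ≈ 0.00266; groundwater flows toward the west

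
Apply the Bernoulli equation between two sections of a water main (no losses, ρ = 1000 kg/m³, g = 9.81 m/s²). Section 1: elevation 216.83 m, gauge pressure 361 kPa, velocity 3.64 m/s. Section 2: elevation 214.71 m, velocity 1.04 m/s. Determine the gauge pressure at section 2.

Pressure head at 1: ψ₁ = P₁/(ρg) = 361×1000 / (1000 × 9.81) = 36.80 m.
Velocity heads: v₁²/2g = 3.64²/19.62 = 0.675 m; v₂²/2g = 1.04²/19.62 = 0.055 m.
Total head H = z₁ + ψ₁ + v₁²/2g = 216.83 + 36.80 + 0.675 = 254.31 m.
ψ₂ = H − z₂ − v₂²/2g = 254.31 − 214.71 − 0.055 = 39.54 m.
P₂ = ρgψ₂ = 1000 × 9.81 × 39.54 ≈ 388 kPa.

P₂ ≈ 388 kPa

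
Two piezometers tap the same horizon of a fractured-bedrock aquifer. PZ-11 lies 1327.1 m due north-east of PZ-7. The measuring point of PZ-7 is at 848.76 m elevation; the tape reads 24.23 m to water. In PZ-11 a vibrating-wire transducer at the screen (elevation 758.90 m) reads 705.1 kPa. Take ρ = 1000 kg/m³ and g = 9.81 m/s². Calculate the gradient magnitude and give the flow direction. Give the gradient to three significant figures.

Total head at PZ-7: h = 848.76 − 24.23 = 824.53 m.
Pressure head at PZ-11: ψ = P/(ρg) = 705.1×1000 / (1000 × 9.81) = 71.88 m.
Total head at PZ-11: h = z + ψ = 758.90 + 71.88 = 830.78 m.
Head difference: h(PZ-7) − h(PZ-11) = 824.53 − 830.78 = -6.25 m.
Hydraulic gradient: i = |Δh| / L = 6.25 / 1327.1 = 0.00471.
Flow is from higher to lower head: from PZ-11 toward PZ-7, i.e. toward the south-west.

i ≈ 0.00471; groundwater flows toward the south-west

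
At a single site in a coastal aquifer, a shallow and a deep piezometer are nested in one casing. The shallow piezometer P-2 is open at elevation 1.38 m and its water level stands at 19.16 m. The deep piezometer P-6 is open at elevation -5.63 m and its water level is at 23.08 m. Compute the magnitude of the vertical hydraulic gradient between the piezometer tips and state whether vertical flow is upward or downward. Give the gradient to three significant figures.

Total head at P-2: h = 19.16 m (water level in the standpipe).
Total head at P-6: h = 23.08 m.
Δh = h(P-2) − h(P-6) = 19.16 − 23.08 = -3.92 m.
Vertical separation Δz = 1.38 − (-5.63) = 7.01 m.
|i_v| = |Δh| / Δz = 3.92 / 7.01 = 0.559.
Head is higher in the deep piezometer, so vertical flow is upward (discharge condition).

|i_v| ≈ 0.559; vertical flow is upward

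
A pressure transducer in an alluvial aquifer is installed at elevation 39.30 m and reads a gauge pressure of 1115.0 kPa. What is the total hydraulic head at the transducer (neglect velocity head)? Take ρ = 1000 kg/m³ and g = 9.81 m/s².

ψ = P/(ρg) = 1115.0×1000 / (1000 × 9.81) = 113.66 m.
h = z + ψ = 39.30 + 113.66 = 152.96 m.

h ≈ 152.96 m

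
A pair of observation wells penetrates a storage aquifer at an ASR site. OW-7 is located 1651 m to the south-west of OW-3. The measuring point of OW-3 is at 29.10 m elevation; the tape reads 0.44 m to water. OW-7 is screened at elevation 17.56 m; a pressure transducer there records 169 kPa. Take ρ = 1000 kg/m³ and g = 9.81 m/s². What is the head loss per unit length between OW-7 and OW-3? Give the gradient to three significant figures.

i ≈ 0.00371 m/m

Total head at OW-3: h = 29.10 − 0.44 = 28.66 m.
Pressure head at OW-7: ψ = P/(ρg) = 169×1000 / (1000 × 9.81) = 17.23 m.
Total head at OW-7: h = z + ψ = 17.56 + 17.23 = 34.79 m.
Head difference: h(OW-3) − h(OW-7) = 28.66 − 34.79 = -6.13 m.
Hydraulic gradient: i = |Δh| / L = 6.13 / 1651 = 0.00371.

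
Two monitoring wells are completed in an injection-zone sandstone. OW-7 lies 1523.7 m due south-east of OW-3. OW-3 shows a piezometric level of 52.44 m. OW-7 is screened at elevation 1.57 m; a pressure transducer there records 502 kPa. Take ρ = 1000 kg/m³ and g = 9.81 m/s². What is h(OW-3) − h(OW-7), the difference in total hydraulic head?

Δh ≈ -0.30 m

Total head at OW-3: h = 52.44 m (water level in the piezometer is the total head).
Pressure head at OW-7: ψ = P/(ρg) = 502×1000 / (1000 × 9.81) = 51.17 m.
Total head at OW-7: h = z + ψ = 1.57 + 51.17 = 52.74 m.
Head difference: h(OW-3) − h(OW-7) = 52.44 − 52.74 = -0.30 m.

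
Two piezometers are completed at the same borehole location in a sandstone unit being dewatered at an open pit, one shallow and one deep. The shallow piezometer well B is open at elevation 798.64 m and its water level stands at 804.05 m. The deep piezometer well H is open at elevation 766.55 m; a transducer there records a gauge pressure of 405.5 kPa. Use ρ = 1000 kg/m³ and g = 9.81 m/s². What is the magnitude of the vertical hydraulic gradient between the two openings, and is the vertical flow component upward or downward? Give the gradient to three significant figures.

|i_v| ≈ 0.120; vertical flow is upward

Total head at well B: h = 804.05 m (water level in the standpipe).
Pressure head at well H: ψ = P/(ρg) = 405.5×1000 / (1000 × 9.81) = 41.34 m.
Total head at well H: h = z + ψ = 766.55 + 41.34 = 807.89 m.
Δh = h(well B) − h(well H) = 804.05 − 807.89 = -3.84 m.
Vertical separation Δz = 798.64 − 766.55 = 32.09 m.
|i_v| = |Δh| / Δz = 3.84 / 32.09 = 0.120.
Head is higher in the deep piezometer, so vertical flow is upward (discharge condition).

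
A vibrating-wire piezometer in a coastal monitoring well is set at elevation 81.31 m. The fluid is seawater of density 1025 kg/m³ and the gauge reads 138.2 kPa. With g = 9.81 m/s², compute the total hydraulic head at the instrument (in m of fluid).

h ≈ 95.05 m

ψ = P/(ρg) = 138.2×1000 / (1025 × 9.81) = 13.74 m.
h = z + ψ = 81.31 + 13.74 = 95.05 m.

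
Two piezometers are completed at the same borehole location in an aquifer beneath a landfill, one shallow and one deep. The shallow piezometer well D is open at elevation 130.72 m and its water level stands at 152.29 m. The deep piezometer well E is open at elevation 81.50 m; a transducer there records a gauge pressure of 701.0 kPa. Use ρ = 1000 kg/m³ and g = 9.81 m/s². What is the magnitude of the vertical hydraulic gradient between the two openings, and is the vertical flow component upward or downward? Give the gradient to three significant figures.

|i_v| ≈ 0.0136; vertical flow is upward

Total head at well D: h = 152.29 m (water level in the standpipe).
Pressure head at well E: ψ = P/(ρg) = 701.0×1000 / (1000 × 9.81) = 71.46 m.
Total head at well E: h = z + ψ = 81.50 + 71.46 = 152.96 m.
Δh = h(well D) − h(well E) = 152.29 − 152.96 = -0.67 m.
Vertical separation Δz = 130.72 − 81.50 = 49.22 m.
|i_v| = |Δh| / Δz = 0.67 / 49.22 = 0.0136.
Head is higher in the deep piezometer, so vertical flow is upward (discharge condition).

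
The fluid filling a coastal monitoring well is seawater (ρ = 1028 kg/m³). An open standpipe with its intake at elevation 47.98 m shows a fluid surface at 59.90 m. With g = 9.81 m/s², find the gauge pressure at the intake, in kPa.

Pressure head ψ = h − z = 59.90 − 47.98 = 11.92 m.
P = ρgψ = 1028 × 9.81 × 11.92 = 120209 Pa ≈ 120 kPa.

P ≈ 120 kPa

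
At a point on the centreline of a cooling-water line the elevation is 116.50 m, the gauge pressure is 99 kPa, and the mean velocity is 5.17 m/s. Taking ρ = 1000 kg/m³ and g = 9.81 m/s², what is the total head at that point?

h ≈ 127.95 m

Pressure head ψ = P/(ρg) = 99×1000 / (1000 × 9.81) = 10.09 m.
Velocity head = v²/(2g) = 5.17² / (2 × 9.81) = 1.362 m.
h = z + ψ + v²/(2g) = 116.50 + 10.09 + 1.362 = 127.95 m.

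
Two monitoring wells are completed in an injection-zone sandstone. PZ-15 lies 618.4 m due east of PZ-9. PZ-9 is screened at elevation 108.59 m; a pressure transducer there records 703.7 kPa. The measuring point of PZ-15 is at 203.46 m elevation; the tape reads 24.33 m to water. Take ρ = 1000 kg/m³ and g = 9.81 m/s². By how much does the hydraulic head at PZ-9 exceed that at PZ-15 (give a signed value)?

Δh ≈ 1.19 m

Pressure head at PZ-9: ψ = P/(ρg) = 703.7×1000 / (1000 × 9.81) = 71.73 m.
Total head at PZ-9: h = z + ψ = 108.59 + 71.73 = 180.32 m.
Total head at PZ-15: h = 203.46 − 24.33 = 179.13 m.
Head difference: h(PZ-9) − h(PZ-15) = 180.32 − 179.13 = 1.19 m.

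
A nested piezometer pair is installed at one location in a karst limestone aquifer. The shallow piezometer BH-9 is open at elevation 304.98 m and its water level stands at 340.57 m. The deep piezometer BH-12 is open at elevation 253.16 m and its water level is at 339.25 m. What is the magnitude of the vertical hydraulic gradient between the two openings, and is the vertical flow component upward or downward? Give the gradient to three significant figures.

|i_v| ≈ 0.0255; vertical flow is downward

Total head at BH-9: h = 340.57 m (water level in the standpipe).
Total head at BH-12: h = 339.25 m.
Δh = h(BH-9) − h(BH-12) = 340.57 − 339.25 = 1.32 m.
Vertical separation Δz = 304.98 − 253.16 = 51.82 m.
|i_v| = |Δh| / Δz = 1.32 / 51.82 = 0.0255.
Head is higher in the shallow piezometer, so vertical flow is downward (recharge condition).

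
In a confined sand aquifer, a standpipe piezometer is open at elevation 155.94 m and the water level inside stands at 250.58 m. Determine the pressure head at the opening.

ψ ≈ 94.64 m

Total head h = 250.58 m (the water-surface elevation in the piezometer).
Pressure head ψ = h − z = 250.58 − 155.94 = 94.64 m.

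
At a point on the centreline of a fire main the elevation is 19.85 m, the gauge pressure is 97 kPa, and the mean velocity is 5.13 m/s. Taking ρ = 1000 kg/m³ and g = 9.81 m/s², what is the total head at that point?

Pressure head ψ = P/(ρg) = 97×1000 / (1000 × 9.81) = 9.89 m.
Velocity head = v²/(2g) = 5.13² / (2 × 9.81) = 1.341 m.
h = z + ψ + v²/(2g) = 19.85 + 9.89 + 1.341 = 31.08 m.

h ≈ 31.08 m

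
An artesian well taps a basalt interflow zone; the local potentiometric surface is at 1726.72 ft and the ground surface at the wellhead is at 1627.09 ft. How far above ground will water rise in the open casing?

≈ 99.63 ft above ground

Water rises to the potentiometric surface, so the rise above ground = 1726.72 − 1627.09 = 99.63 ft.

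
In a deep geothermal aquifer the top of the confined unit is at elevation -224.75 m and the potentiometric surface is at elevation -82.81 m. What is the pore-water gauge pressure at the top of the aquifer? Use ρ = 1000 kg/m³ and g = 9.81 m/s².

Pressure head at the aquifer top: ψ = h − z = -82.81 − (-224.75) = 141.94 m.
P = ρgψ = 1000 × 9.81 × 141.94 = 1392431 Pa ≈ 1390 kPa.

P ≈ 1390 kPa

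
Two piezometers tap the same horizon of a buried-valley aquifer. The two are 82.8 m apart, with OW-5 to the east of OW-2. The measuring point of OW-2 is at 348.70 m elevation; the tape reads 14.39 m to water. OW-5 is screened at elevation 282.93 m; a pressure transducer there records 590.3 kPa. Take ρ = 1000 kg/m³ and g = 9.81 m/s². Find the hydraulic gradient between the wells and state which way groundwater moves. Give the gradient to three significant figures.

i ≈ 0.106; groundwater flows toward the west

Total head at OW-2: h = 348.70 − 14.39 = 334.31 m.
Pressure head at OW-5: ψ = P/(ρg) = 590.3×1000 / (1000 × 9.81) = 60.17 m.
Total head at OW-5: h = z + ψ = 282.93 + 60.17 = 343.10 m.
Head difference: h(OW-2) − h(OW-5) = 334.31 − 343.10 = -8.79 m.
Hydraulic gradient: i = |Δh| / L = 8.79 / 82.8 = 0.106.
Flow is from higher to lower head: from OW-5 toward OW-2, i.e. toward the west.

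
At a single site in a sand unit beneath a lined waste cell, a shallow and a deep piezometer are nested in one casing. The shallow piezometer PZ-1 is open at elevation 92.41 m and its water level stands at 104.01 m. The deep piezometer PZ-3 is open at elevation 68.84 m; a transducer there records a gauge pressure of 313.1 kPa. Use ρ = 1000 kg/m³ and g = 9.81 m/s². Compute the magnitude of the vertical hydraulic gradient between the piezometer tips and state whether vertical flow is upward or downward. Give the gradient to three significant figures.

Total head at PZ-1: h = 104.01 m (water level in the standpipe).
Pressure head at PZ-3: ψ = P/(ρg) = 313.1×1000 / (1000 × 9.81) = 31.92 m.
Total head at PZ-3: h = z + ψ = 68.84 + 31.92 = 100.76 m.
Δh = h(PZ-1) − h(PZ-3) = 104.01 − 100.76 = 3.25 m.
Vertical separation Δz = 92.41 − 68.84 = 23.57 m.
|i_v| = |Δh| / Δz = 3.25 / 23.57 = 0.138.
Head is higher in the shallow piezometer, so vertical flow is downward (recharge condition).

|i_v| ≈ 0.138; vertical flow is downward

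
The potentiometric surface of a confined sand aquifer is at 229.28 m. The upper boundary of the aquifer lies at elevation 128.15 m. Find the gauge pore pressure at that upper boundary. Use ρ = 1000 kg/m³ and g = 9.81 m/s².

P ≈ 992 kPa

Pressure head at the aquifer top: ψ = h − z = 229.28 − 128.15 = 101.13 m.
P = ρgψ = 1000 × 9.81 × 101.13 = 992085 Pa ≈ 992 kPa.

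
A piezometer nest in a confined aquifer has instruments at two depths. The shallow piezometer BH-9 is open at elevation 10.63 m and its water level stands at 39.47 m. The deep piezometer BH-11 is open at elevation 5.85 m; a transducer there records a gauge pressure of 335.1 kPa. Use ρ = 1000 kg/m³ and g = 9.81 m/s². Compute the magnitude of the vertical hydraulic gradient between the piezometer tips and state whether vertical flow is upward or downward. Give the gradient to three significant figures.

|i_v| ≈ 0.113; vertical flow is upward

Total head at BH-9: h = 39.47 m (water level in the standpipe).
Pressure head at BH-11: ψ = P/(ρg) = 335.1×1000 / (1000 × 9.81) = 34.16 m.
Total head at BH-11: h = z + ψ = 5.85 + 34.16 = 40.01 m.
Δh = h(BH-9) − h(BH-11) = 39.47 − 40.01 = -0.54 m.
Vertical separation Δz = 10.63 − 5.85 = 4.78 m.
|i_v| = |Δh| / Δz = 0.54 / 4.78 = 0.113.
Head is higher in the deep piezometer, so vertical flow is upward (discharge condition).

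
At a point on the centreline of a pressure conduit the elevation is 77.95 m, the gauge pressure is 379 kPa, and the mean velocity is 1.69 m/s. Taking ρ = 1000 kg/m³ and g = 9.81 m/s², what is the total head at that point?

h ≈ 116.73 m

Pressure head ψ = P/(ρg) = 379×1000 / (1000 × 9.81) = 38.63 m.
Velocity head = v²/(2g) = 1.69² / (2 × 9.81) = 0.146 m.
h = z + ψ + v²/(2g) = 77.95 + 38.63 + 0.146 = 116.73 m.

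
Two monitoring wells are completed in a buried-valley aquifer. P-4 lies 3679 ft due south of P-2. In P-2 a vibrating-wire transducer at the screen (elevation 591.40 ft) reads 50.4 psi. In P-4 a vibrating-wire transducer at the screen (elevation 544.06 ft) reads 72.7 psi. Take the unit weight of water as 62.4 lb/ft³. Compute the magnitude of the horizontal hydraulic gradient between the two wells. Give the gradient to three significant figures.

i ≈ 0.00112

Pressure head at P-2: ψ = 144·P/γ = 144 × 50.4 / 62.4 = 116.31 ft.
Total head at P-2: h = z + ψ = 591.40 + 116.31 = 707.71 ft.
Pressure head at P-4: ψ = 144·P/γ = 144 × 72.7 / 62.4 = 167.77 ft.
Total head at P-4: h = z + ψ = 544.06 + 167.77 = 711.83 ft.
Head difference: h(P-2) − h(P-4) = 707.71 − 711.83 = -4.12 ft.
Hydraulic gradient: i = |Δh| / L = 4.12 / 3679 = 0.00112.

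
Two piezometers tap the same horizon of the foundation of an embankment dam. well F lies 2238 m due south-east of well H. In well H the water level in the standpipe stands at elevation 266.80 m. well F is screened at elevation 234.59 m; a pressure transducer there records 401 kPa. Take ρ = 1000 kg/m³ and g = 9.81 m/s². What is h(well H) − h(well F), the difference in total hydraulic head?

Total head at well H: h = 266.80 m (water level in the piezometer is the total head).
Pressure head at well F: ψ = P/(ρg) = 401×1000 / (1000 × 9.81) = 40.88 m.
Total head at well F: h = z + ψ = 234.59 + 40.88 = 275.47 m.
Head difference: h(well H) − h(well F) = 266.80 − 275.47 = -8.67 m.

Δh ≈ -8.67 m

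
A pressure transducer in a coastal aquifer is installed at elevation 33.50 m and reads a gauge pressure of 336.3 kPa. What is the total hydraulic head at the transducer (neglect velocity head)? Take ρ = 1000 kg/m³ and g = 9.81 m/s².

ψ = P/(ρg) = 336.3×1000 / (1000 × 9.81) = 34.28 m.
h = z + ψ = 33.50 + 34.28 = 67.78 m.

h ≈ 67.78 m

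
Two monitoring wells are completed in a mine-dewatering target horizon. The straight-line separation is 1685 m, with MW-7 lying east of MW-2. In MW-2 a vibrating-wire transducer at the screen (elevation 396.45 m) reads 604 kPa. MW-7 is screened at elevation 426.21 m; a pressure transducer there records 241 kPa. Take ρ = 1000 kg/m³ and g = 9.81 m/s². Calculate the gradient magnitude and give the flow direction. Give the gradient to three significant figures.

Pressure head at MW-2: ψ = P/(ρg) = 604×1000 / (1000 × 9.81) = 61.57 m.
Total head at MW-2: h = z + ψ = 396.45 + 61.57 = 458.02 m.
Pressure head at MW-7: ψ = P/(ρg) = 241×1000 / (1000 × 9.81) = 24.57 m.
Total head at MW-7: h = z + ψ = 426.21 + 24.57 = 450.78 m.
Head difference: h(MW-2) − h(MW-7) = 458.02 − 450.78 = 7.24 m.
Hydraulic gradient: i = |Δh| / L = 7.24 / 1685 = 0.00430.
Flow is from higher to lower head: from MW-2 toward MW-7, i.e. toward the east.

i ≈ 0.00430; groundwater flows toward the east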